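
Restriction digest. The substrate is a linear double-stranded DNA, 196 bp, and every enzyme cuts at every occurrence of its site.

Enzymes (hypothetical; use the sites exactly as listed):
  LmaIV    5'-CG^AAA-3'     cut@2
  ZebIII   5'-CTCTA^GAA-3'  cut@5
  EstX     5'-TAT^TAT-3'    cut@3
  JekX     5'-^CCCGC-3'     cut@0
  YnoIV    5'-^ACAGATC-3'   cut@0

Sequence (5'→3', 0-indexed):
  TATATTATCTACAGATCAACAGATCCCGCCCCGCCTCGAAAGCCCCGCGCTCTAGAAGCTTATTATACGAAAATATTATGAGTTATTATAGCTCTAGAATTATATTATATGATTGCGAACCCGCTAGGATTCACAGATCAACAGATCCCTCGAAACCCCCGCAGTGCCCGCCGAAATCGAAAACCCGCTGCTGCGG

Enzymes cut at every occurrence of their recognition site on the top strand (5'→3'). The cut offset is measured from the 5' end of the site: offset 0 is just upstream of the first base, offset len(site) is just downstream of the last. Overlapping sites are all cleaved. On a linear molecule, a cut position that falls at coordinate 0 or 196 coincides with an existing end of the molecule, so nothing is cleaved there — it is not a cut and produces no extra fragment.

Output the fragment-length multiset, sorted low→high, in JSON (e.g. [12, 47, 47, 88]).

[4,5,5,5,5,5,6,6,6,7,7,8,8,9,9,9,9,10,10,11,12,13,13,14]

Scan for sites:
  LmaIV CGAAA/2: at [36, 67, 150, 171, 177] ⇒ [38, 69, 152, 173, 179]
  ZebIII CTCTAGAA/5: at [49, 91] ⇒ [54, 96]
  EstX TATTAT/3: at [2, 60, 73, 83, 102] ⇒ [5, 63, 76, 86, 105]
  JekX CCCGC/0: at [24, 29, 43, 119, 157, 166, 183] ⇒ [24, 29, 43, 119, 157, 166, 183]
  YnoIV ACAGATC/0: at [10, 18, 132, 140] ⇒ [10, 18, 132, 140]

All cut coordinates (distinct, sorted): [5, 10, 18, 24, 29, 38, 43, 54, 63, 69, 76, 86, 96, 105, 119, 132, 140, 152, 157, 166, 173, 179, 183]

Fragments:
  [0,5): 5 bp
  [5,10): 5 bp
  [10,18): 8 bp
  [18,24): 6 bp
  [24,29): 5 bp
  [29,38): 9 bp
  [38,43): 5 bp
  [43,54): 11 bp
  [54,63): 9 bp
  [63,69): 6 bp
  [69,76): 7 bp
  [76,86): 10 bp
  [86,96): 10 bp
  [96,105): 9 bp
  [105,119): 14 bp
  [119,132): 13 bp
  [132,140): 8 bp
  [140,152): 12 bp
  [152,157): 5 bp
  [157,166): 9 bp
  [166,173): 7 bp
  [173,179): 6 bp
  [179,183): 4 bp
  [183,196): 13 bp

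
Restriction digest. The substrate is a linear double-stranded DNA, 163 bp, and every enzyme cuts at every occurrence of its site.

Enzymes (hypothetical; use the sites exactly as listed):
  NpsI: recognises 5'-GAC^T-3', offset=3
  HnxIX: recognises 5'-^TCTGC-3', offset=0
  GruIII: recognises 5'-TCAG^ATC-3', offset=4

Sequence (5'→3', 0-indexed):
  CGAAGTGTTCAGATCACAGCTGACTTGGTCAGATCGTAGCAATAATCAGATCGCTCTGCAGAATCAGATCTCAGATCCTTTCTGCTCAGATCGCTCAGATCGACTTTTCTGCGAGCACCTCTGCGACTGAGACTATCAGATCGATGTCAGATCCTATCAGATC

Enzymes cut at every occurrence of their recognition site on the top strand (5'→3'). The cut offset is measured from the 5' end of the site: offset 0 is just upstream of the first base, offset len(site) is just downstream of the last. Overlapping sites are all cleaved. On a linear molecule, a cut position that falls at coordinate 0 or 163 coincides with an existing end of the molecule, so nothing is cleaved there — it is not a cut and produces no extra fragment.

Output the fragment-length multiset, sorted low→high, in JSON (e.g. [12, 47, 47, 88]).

[3,3,5,6,6,6,6,7,8,8,9,9,10,11,12,12,12,13,17]

Scan for sites:
  NpsI GACT/3: at [21, 101, 124, 130] ⇒ [24, 104, 127, 133]
  HnxIX TCTGC/0: at [54, 80, 107, 119] ⇒ [54, 80, 107, 119]
  GruIII TCAGATC/4: at [8, 28, 45, 63, 70, 85, 94, 135, 146, 156] ⇒ [12, 32, 49, 67, 74, 89, 98, 139, 150, 160]

All cut coordinates (distinct, sorted): [12, 24, 32, 49, 54, 67, 74, 80, 89, 98, 104, 107, 119, 127, 133, 139, 150, 160]

Fragments:
  [0,12): 12 bp
  [12,24): 12 bp
  [24,32): 8 bp
  [32,49): 17 bp
  [49,54): 5 bp
  [54,67): 13 bp
  [67,74): 7 bp
  [74,80): 6 bp
  [80,89): 9 bp
  [89,98): 9 bp
  [98,104): 6 bp
  [104,107): 3 bp
  [107,119): 12 bp
  [119,127): 8 bp
  [127,133): 6 bp
  [133,139): 6 bp
  [139,150): 11 bp
  [150,160): 10 bp
  [160,163): 3 bp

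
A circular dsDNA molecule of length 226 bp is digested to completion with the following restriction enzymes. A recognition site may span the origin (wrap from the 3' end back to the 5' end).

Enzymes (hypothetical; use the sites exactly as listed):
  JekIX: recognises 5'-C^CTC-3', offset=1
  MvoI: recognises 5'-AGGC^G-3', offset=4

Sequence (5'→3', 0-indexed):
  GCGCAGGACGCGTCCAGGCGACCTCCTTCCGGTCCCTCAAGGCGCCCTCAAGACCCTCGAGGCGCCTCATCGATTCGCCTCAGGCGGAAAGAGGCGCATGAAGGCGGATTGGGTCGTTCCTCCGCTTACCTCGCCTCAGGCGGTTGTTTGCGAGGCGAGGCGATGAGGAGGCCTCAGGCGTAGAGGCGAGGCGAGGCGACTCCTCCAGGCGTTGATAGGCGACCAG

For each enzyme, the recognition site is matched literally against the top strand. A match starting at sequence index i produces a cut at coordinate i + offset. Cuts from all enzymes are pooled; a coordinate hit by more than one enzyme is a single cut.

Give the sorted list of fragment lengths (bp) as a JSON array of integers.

Per-enzyme occurrences:
  JekIX CCTC/1: at [21, 34, 45, 54, 64, 77, 118, 128, 133, 171, 201] ⇒ [22, 35, 46, 55, 65, 78, 119, 129, 134, 172, 202]
  MvoI AGGCG/4: at [15, 39, 59, 81, 91, 101, 137, 152, 157, 175, 183, 188, 193, 206, 216, 224] ⇒ [2, 19, 43, 63, 85, 95, 105, 141, 156, 161, 179, 187, 192, 197, 210, 220]

All cut coordinates (distinct, sorted): [2, 19, 22, 35, 43, 46, 55, 63, 65, 78, 85, 95, 105, 119, 129, 134, 141, 156, 161, 172, 179, 187, 192, 197, 202, 210, 220]

Fragment lengths:
  2→19: 17 bp
  19→22: 3 bp
  22→35: 13 bp
  35→43: 8 bp
  43→46: 3 bp
  46→55: 9 bp
  55→63: 8 bp
  63→65: 2 bp
  65→78: 13 bp
  78→85: 7 bp
  85→95: 10 bp
  95→105: 10 bp
  105→119: 14 bp
  119→129: 10 bp
  129→134: 5 bp
  134→141: 7 bp
  141→156: 15 bp
  156→161: 5 bp
  161→172: 11 bp
  172→179: 7 bp
  179→187: 8 bp
  187→192: 5 bp
  192→197: 5 bp
  197→202: 5 bp
  202→210: 8 bp
  210→220: 10 bp
  220→2 (wrap): 226-220+2 = 8 bp

[2,3,3,5,5,5,5,5,7,7,7,8,8,8,8,8,9,10,10,10,10,11,13,13,14,15,17]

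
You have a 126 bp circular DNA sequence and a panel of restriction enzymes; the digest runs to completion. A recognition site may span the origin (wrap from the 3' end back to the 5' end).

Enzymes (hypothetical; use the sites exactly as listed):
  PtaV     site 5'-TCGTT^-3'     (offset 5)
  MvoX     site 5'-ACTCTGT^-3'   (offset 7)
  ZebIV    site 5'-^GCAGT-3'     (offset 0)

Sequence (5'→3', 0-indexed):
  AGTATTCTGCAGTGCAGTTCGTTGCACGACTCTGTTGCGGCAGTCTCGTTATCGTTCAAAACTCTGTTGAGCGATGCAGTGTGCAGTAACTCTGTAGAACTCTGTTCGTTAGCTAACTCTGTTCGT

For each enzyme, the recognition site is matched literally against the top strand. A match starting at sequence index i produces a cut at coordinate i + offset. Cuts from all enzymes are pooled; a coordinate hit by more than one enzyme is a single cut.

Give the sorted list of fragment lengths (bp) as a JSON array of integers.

[4,5,5,6,7,8,10,10,11,11,12,12,12,13]

Per-enzyme occurrences:
  PtaV TCGTT/5: at [18, 45, 51, 105] ⇒ [23, 50, 56, 110]
  MvoX ACTCTGT/7: at [28, 60, 88, 98, 115] ⇒ [35, 67, 95, 105, 122]
  ZebIV GCAGT/0: at [8, 13, 39, 75, 82] ⇒ [8, 13, 39, 75, 82]

Pooled cuts: [8, 13, 23, 35, 39, 50, 56, 67, 75, 82, 95, 105, 110, 122]

Fragment lengths:
  8→13: 5 bp
  13→23: 10 bp
  23→35: 12 bp
  35→39: 4 bp
  39→50: 11 bp
  50→56: 6 bp
  56→67: 11 bp
  67→75: 8 bp
  75→82: 7 bp
  82→95: 13 bp
  95→105: 10 bp
  105→110: 5 bp
  110→122: 12 bp
  122→8 (wrap): 126-122+8 = 12 bp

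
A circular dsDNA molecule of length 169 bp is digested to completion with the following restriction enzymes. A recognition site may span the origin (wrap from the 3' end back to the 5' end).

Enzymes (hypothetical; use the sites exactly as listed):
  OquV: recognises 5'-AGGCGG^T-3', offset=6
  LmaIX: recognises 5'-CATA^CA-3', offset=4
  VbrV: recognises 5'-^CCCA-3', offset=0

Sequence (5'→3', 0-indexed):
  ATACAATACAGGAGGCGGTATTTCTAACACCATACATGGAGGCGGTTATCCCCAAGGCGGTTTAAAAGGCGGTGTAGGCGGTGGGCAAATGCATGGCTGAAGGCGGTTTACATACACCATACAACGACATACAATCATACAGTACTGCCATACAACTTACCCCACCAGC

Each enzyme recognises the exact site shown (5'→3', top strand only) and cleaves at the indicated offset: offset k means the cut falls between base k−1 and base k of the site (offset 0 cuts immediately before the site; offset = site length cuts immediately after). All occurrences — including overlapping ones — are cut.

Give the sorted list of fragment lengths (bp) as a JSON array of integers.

[5,7,8,8,8,9,10,10,11,12,12,13,15,16,25]

Site scan:
  OquV (AGGCGGT, off=6): starts [12, 39, 54, 66, 75, 100] → cuts [18, 45, 60, 72, 81, 106]
  LmaIX (CATACA, off=4): starts [30, 110, 117, 127, 135, 148, 168] → cuts [3, 34, 114, 121, 131, 139, 152]
  VbrV (CCCA, off=0): starts [50, 160] → cuts [50, 160]

All cut coordinates (distinct, sorted): [3, 18, 34, 45, 50, 60, 72, 81, 106, 114, 121, 131, 139, 152, 160]

Fragment lengths:
  3→18: 15 bp
  18→34: 16 bp
  34→45: 11 bp
  45→50: 5 bp
  50→60: 10 bp
  60→72: 12 bp
  72→81: 9 bp
  81→106: 25 bp
  106→114: 8 bp
  114→121: 7 bp
  121→131: 10 bp
  131→139: 8 bp
  139→152: 13 bp
  152→160: 8 bp
  160→3 (wrap): 169-160+3 = 12 bp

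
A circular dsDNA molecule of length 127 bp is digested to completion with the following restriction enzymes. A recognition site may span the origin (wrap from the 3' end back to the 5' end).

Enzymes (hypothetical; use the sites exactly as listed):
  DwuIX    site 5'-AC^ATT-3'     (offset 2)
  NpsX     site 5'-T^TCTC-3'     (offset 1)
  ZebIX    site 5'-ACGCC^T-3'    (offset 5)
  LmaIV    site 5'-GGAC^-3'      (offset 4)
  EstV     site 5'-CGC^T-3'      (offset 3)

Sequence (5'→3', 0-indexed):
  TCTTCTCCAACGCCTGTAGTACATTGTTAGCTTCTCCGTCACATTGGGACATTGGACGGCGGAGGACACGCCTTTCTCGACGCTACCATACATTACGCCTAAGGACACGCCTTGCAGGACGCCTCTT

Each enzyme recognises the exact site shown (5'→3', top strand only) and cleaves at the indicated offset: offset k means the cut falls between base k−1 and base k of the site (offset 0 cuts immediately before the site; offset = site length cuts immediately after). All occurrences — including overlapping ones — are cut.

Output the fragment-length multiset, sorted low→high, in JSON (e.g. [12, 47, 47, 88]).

[2,3,5,5,7,7,7,8,8,8,8,9,9,10,10,10,11]

Site scan:
  DwuIX (ACATT, off=2): starts [20, 40, 48, 89] → cuts [22, 42, 50, 91]
  NpsX (TTCTC, off=1): starts [2, 31, 73] → cuts [3, 32, 74]
  ZebIX (ACGCCT, off=5): starts [9, 67, 94, 106, 118] → cuts [14, 72, 99, 111, 123]
  LmaIV (GGAC, off=4): starts [46, 53, 63, 102, 116] → cuts [50, 57, 67, 106, 120]
  EstV (CGCT, off=3): starts [80] → cuts [83]

All cut coordinates (distinct, sorted): [3, 14, 22, 32, 42, 50, 57, 67, 72, 74, 83, 91, 99, 106, 111, 120, 123]

Fragments:
  3→14: 11 bp
  14→22: 8 bp
  22→32: 10 bp
  32→42: 10 bp
  42→50: 8 bp
  50→57: 7 bp
  57→67: 10 bp
  67→72: 5 bp
  72→74: 2 bp
  74→83: 9 bp
  83→91: 8 bp
  91→99: 8 bp
  99→106: 7 bp
  106→111: 5 bp
  111→120: 9 bp
  120→123: 3 bp
  123→3 (wrap): 127-123+3 = 7 bp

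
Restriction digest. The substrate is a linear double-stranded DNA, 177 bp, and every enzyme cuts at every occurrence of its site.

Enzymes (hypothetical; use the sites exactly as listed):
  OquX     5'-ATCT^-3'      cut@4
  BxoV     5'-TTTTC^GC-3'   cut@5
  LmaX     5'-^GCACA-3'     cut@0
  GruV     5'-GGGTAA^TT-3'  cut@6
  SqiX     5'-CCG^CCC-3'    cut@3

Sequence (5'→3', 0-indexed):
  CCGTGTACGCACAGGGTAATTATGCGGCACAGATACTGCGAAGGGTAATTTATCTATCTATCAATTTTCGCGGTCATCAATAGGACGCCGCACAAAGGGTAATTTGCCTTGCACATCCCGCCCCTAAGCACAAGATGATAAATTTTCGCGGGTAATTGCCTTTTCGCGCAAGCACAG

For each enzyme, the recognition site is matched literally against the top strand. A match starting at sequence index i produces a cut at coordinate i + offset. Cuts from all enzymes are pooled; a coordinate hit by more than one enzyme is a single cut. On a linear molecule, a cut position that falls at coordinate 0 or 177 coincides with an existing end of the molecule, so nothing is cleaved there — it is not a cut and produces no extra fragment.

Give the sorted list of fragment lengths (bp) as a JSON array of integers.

Site scan:
  OquX (ATCT, off=4): starts [51, 55] → cuts [55, 59]
  BxoV (TTTTCGC, off=5): starts [64, 142, 160] → cuts [69, 147, 165]
  LmaX (GCACA, off=0): starts [8, 26, 89, 110, 127, 171] → cuts [8, 26, 89, 110, 127, 171]
  GruV (GGGTAATT, off=6): starts [13, 42, 96, 149] → cuts [19, 48, 102, 155]
  SqiX (CCGCCC, off=3): starts [117] → cuts [120]

All cut coordinates (distinct, sorted): [8, 19, 26, 48, 55, 59, 69, 89, 102, 110, 120, 127, 147, 155, 165, 171]

Fragments:
  [0,8): 8 bp
  [8,19): 11 bp
  [19,26): 7 bp
  [26,48): 22 bp
  [48,55): 7 bp
  [55,59): 4 bp
  [59,69): 10 bp
  [69,89): 20 bp
  [89,102): 13 bp
  [102,110): 8 bp
  [110,120): 10 bp
  [120,127): 7 bp
  [127,147): 20 bp
  [147,155): 8 bp
  [155,165): 10 bp
  [165,171): 6 bp
  [171,177): 6 bp

[4,6,6,7,7,7,8,8,8,10,10,10,11,13,20,20,22]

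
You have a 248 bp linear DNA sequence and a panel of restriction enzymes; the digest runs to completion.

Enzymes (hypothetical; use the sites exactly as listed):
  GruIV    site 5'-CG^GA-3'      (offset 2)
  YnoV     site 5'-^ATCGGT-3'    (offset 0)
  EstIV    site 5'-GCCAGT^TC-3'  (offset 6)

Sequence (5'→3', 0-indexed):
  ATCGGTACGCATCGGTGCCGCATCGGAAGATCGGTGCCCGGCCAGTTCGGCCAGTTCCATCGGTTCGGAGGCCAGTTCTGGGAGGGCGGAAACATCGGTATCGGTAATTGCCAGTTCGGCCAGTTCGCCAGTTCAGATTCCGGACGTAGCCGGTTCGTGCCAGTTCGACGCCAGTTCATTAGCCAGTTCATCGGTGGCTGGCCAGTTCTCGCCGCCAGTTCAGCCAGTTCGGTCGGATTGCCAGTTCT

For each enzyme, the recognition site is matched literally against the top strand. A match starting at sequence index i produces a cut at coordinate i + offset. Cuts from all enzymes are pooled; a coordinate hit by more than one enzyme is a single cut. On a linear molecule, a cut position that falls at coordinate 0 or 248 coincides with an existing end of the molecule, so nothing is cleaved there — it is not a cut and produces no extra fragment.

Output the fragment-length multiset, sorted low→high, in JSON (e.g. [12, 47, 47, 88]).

Per-enzyme occurrences:
  GruIV (CGGA, off=2): starts [23, 65, 86, 140, 233] → cuts [25, 67, 88, 142, 235]
  YnoV (ATCGGT, off=0): starts [0, 10, 29, 58, 93, 99, 189] → cuts [10, 29, 58, 93, 99, 189] (position 0 is a terminus of the linear molecule — no cut)
  EstIV (GCCAGTTC, off=6): starts [40, 49, 70, 109, 118, 126, 158, 169, 181, 200, 213, 222, 239] → cuts [46, 55, 76, 115, 124, 132, 164, 175, 187, 206, 219, 228, 245]

Pooled cuts: [10, 25, 29, 46, 55, 58, 67, 76, 88, 93, 99, 115, 124, 132, 142, 164, 175, 187, 189, 206, 219, 228, 235, 245]

Fragments:
  [0,10): 10 bp
  [10,25): 15 bp
  [25,29): 4 bp
  [29,46): 17 bp
  [46,55): 9 bp
  [55,58): 3 bp
  [58,67): 9 bp
  [67,76): 9 bp
  [76,88): 12 bp
  [88,93): 5 bp
  [93,99): 6 bp
  [99,115): 16 bp
  [115,124): 9 bp
  [124,132): 8 bp
  [132,142): 10 bp
  [142,164): 22 bp
  [164,175): 11 bp
  [175,187): 12 bp
  [187,189): 2 bp
  [189,206): 17 bp
  [206,219): 13 bp
  [219,228): 9 bp
  [228,235): 7 bp
  [235,245): 10 bp
  [245,248): 3 bp

[2,3,3,4,5,6,7,8,9,9,9,9,9,10,10,10,11,12,12,13,15,16,17,17,22]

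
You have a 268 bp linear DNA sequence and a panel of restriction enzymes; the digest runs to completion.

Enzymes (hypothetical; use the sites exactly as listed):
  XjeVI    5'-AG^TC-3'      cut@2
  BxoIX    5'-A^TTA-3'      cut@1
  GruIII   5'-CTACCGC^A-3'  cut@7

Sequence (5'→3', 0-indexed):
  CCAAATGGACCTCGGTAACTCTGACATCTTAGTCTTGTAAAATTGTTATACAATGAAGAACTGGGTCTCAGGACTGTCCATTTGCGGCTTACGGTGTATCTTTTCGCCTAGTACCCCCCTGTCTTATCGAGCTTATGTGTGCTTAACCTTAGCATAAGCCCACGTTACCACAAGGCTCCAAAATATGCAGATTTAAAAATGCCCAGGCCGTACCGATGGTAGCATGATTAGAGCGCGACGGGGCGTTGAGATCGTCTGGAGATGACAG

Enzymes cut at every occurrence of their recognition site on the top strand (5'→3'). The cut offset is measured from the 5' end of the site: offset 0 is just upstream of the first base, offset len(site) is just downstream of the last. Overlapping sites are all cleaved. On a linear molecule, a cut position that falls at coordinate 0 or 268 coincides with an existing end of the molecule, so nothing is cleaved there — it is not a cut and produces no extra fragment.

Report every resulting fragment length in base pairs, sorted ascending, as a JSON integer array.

[32,41,195]

Scan for sites:
  XjeVI (AGTC, off=2): starts [30] → cuts [32]
  BxoIX (ATTA, off=1): starts [226] → cuts [227]
  GruIII (CTACCGCA, off=7): no sites

Pooled cuts: [32, 227]

Fragment lengths:
  [0,32): 32 bp
  [32,227): 195 bp
  [227,268): 41 bp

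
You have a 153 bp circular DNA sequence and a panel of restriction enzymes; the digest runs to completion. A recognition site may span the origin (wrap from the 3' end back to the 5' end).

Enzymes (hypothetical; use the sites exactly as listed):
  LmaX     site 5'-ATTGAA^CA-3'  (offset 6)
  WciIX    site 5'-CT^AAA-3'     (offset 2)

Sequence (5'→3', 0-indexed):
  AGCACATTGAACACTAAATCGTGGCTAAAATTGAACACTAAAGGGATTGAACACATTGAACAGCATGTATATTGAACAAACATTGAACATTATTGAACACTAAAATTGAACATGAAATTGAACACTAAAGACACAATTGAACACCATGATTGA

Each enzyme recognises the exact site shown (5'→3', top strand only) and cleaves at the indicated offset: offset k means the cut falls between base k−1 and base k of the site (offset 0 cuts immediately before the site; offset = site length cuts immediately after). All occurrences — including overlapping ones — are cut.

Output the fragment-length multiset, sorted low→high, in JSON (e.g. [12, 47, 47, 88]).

Scan for sites:
  LmaX ATTGAACA/6: at [5, 29, 45, 54, 70, 81, 91, 104, 116, 135] ⇒ [11, 35, 51, 60, 76, 87, 97, 110, 122, 141]
  WciIX CTAAA/2: at [13, 24, 37, 99, 124] ⇒ [15, 26, 39, 101, 126]

Pooled cuts: [11, 15, 26, 35, 39, 51, 60, 76, 87, 97, 101, 110, 122, 126, 141]

Fragment lengths:
  11→15: 4 bp
  15→26: 11 bp
  26→35: 9 bp
  35→39: 4 bp
  39→51: 12 bp
  51→60: 9 bp
  60→76: 16 bp
  76→87: 11 bp
  87→97: 10 bp
  97→101: 4 bp
  101→110: 9 bp
  110→122: 12 bp
  122→126: 4 bp
  126→141: 15 bp
  141→11 (wrap): 153-141+11 = 23 bp

[4,4,4,4,9,9,9,10,11,11,12,12,15,16,23]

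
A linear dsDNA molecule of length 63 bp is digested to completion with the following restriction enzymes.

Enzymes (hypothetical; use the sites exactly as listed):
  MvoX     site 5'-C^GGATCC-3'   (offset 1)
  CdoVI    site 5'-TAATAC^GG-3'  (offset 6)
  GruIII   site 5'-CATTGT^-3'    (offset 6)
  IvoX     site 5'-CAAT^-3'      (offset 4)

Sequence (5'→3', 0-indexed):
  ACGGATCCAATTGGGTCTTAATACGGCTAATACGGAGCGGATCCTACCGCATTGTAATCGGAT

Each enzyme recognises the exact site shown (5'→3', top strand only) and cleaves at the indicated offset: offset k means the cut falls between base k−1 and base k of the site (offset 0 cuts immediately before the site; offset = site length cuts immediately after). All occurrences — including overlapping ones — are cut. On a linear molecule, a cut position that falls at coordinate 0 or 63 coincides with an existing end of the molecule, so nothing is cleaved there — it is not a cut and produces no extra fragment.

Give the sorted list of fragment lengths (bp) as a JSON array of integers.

[2,5,8,9,9,13,17]

Site scan:
  MvoX CGGATCC/1: at [1, 37] ⇒ [2, 38]
  CdoVI TAATACGG/6: at [18, 27] ⇒ [24, 33]
  GruIII CATTGT/6: at [49] ⇒ [55]
  IvoX CAAT/4: at [7] ⇒ [11]

All cut coordinates (distinct, sorted): [2, 11, 24, 33, 38, 55]

Fragments:
  [0,2): 2 bp
  [2,11): 9 bp
  [11,24): 13 bp
  [24,33): 9 bp
  [33,38): 5 bp
  [38,55): 17 bp
  [55,63): 8 bp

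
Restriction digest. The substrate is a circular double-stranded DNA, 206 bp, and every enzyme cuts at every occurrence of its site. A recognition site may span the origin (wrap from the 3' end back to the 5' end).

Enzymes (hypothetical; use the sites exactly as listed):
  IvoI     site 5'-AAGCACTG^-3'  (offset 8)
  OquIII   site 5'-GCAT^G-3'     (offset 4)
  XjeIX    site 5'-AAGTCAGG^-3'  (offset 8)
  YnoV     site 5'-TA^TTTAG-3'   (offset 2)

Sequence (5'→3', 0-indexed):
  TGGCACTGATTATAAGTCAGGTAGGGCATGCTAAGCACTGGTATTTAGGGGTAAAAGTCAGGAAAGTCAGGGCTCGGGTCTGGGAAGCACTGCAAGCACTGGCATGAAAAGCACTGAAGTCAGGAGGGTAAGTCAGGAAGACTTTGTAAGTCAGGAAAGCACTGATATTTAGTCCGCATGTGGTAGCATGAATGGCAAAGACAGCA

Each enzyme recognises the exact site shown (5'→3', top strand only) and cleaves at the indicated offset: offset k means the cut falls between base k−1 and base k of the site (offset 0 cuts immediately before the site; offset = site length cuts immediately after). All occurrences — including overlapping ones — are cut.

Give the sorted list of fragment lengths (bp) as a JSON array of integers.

[3,3,4,8,8,9,9,9,10,11,11,12,13,18,18,19,20,21]

Site scan:
  IvoI AAGCACTG/8: at [32, 84, 93, 108, 156] ⇒ [40, 92, 101, 116, 164]
  OquIII GCATG/4: at [25, 101, 175, 185, 203] ⇒ [1, 29, 105, 179, 189]
  XjeIX AAGTCAGG/8: at [13, 54, 63, 116, 129, 147] ⇒ [21, 62, 71, 124, 137, 155]
  YnoV TATTTAG/2: at [41, 165] ⇒ [43, 167]

Pooled cuts: [1, 21, 29, 40, 43, 62, 71, 92, 101, 105, 116, 124, 137, 155, 164, 167, 179, 189]

Fragment lengths:
  1→21: 20 bp
  21→29: 8 bp
  29→40: 11 bp
  40→43: 3 bp
  43→62: 19 bp
  62→71: 9 bp
  71→92: 21 bp
  92→101: 9 bp
  101→105: 4 bp
  105→116: 11 bp
  116→124: 8 bp
  124→137: 13 bp
  137→155: 18 bp
  155→164: 9 bp
  164→167: 3 bp
  167→179: 12 bp
  179→189: 10 bp
  189→1 (wrap): 206-189+1 = 18 bp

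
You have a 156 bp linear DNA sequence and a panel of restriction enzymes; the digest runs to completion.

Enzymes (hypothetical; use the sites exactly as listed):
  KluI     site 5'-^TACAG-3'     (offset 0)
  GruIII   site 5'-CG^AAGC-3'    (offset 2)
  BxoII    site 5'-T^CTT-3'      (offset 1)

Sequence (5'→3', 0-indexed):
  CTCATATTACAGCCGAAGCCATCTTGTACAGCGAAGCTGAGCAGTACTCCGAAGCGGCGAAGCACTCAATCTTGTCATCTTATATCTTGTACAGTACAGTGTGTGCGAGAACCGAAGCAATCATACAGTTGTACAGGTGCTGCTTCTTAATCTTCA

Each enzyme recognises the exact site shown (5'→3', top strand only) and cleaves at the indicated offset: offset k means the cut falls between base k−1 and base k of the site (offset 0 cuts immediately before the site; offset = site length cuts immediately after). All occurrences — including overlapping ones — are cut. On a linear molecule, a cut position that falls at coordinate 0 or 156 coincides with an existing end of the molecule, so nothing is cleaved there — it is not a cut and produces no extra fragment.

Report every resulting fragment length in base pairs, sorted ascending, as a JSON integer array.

Scan for sites:
  KluI (TACAG, off=0): starts [7, 26, 89, 94, 123, 131] → cuts [7, 26, 89, 94, 123, 131]
  GruIII (CGAAGC, off=2): starts [13, 31, 49, 57, 112] → cuts [15, 33, 51, 59, 114]
  BxoII (TCTT, off=1): starts [21, 69, 77, 84, 144, 150] → cuts [22, 70, 78, 85, 145, 151]

All cut coordinates (distinct, sorted): [7, 15, 22, 26, 33, 51, 59, 70, 78, 85, 89, 94, 114, 123, 131, 145, 151]

Fragment lengths:
  [0,7): 7 bp
  [7,15): 8 bp
  [15,22): 7 bp
  [22,26): 4 bp
  [26,33): 7 bp
  [33,51): 18 bp
  [51,59): 8 bp
  [59,70): 11 bp
  [70,78): 8 bp
  [78,85): 7 bp
  [85,89): 4 bp
  [89,94): 5 bp
  [94,114): 20 bp
  [114,123): 9 bp
  [123,131): 8 bp
  [131,145): 14 bp
  [145,151): 6 bp
  [151,156): 5 bp

[4,4,5,5,6,7,7,7,7,8,8,8,8,9,11,14,18,20]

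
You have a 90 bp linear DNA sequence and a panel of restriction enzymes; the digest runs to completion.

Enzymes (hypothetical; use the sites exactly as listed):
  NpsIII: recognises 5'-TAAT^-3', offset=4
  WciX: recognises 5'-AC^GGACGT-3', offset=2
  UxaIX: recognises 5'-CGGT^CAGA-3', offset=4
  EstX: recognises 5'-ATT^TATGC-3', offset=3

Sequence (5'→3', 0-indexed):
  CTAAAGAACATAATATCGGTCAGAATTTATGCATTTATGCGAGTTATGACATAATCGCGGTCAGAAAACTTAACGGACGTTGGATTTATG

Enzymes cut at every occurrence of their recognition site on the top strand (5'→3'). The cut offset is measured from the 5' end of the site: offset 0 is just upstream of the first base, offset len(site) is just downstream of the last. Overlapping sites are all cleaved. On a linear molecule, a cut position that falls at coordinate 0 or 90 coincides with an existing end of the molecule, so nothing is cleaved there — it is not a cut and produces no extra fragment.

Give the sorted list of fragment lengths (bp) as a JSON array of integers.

Scan for sites:
  NpsIII (TAAT, off=4): starts [10, 51] → cuts [14, 55]
  WciX (ACGGACGT, off=2): starts [72] → cuts [74]
  UxaIX (CGGTCAGA, off=4): starts [16, 57] → cuts [20, 61]
  EstX (ATTTATGC, off=3): starts [24, 32] → cuts [27, 35]

All cut coordinates (distinct, sorted): [14, 20, 27, 35, 55, 61, 74]

Fragments:
  [0,14): 14 bp
  [14,20): 6 bp
  [20,27): 7 bp
  [27,35): 8 bp
  [35,55): 20 bp
  [55,61): 6 bp
  [61,74): 13 bp
  [74,90): 16 bp

[6,6,7,8,13,14,16,20]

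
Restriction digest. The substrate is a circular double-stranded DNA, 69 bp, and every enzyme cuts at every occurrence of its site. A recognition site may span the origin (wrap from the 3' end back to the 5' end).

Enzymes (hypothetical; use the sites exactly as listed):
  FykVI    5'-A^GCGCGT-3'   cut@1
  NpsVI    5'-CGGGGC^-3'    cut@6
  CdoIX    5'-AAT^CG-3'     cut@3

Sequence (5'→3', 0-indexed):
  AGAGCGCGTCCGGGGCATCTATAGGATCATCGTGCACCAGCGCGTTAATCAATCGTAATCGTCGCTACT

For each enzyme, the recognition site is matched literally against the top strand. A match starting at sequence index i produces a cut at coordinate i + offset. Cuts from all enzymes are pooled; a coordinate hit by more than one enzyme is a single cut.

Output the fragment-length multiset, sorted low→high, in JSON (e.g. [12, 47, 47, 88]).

Per-enzyme occurrences:
  FykVI AGCGCGT/1: at [2, 38] ⇒ [3, 39]
  NpsVI CGGGGC/6: at [10] ⇒ [16]
  CdoIX AATCG/3: at [50, 56] ⇒ [53, 59]

Pooled cuts: [3, 16, 39, 53, 59]

Fragment lengths:
  3→16: 13 bp
  16→39: 23 bp
  39→53: 14 bp
  53→59: 6 bp
  59→3 (wrap): 69-59+3 = 13 bp

[6,13,13,14,23]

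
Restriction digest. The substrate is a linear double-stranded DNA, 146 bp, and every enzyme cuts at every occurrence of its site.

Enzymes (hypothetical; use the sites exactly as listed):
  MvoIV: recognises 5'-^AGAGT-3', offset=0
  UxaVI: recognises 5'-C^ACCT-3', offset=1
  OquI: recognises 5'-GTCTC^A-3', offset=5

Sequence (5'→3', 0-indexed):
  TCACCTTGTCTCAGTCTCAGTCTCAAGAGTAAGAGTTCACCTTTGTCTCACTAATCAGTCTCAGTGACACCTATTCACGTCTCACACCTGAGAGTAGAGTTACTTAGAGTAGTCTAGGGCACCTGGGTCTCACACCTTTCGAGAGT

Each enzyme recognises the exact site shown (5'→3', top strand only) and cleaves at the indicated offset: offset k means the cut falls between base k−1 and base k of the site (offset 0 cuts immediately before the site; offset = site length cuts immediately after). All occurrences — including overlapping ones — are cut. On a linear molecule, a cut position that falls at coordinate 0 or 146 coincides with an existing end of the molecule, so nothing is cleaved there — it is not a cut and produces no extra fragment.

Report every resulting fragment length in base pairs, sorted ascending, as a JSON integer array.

[1,2,2,2,5,5,5,6,6,6,6,7,8,10,10,11,11,13,15,15]

Site scan:
  MvoIV AGAGT/0: at [25, 31, 90, 95, 105, 141] ⇒ [25, 31, 90, 95, 105, 141]
  UxaVI CACCT/1: at [1, 37, 67, 84, 119, 132] ⇒ [2, 38, 68, 85, 120, 133]
  OquI GTCTCA/5: at [7, 13, 19, 44, 57, 78, 126] ⇒ [12, 18, 24, 49, 62, 83, 131]

All cut coordinates (distinct, sorted): [2, 12, 18, 24, 25, 31, 38, 49, 62, 68, 83, 85, 90, 95, 105, 120, 131, 133, 141]

Fragments:
  [0,2): 2 bp
  [2,12): 10 bp
  [12,18): 6 bp
  [18,24): 6 bp
  [24,25): 1 bp
  [25,31): 6 bp
  [31,38): 7 bp
  [38,49): 11 bp
  [49,62): 13 bp
  [62,68): 6 bp
  [68,83): 15 bp
  [83,85): 2 bp
  [85,90): 5 bp
  [90,95): 5 bp
  [95,105): 10 bp
  [105,120): 15 bp
  [120,131): 11 bp
  [131,133): 2 bp
  [133,141): 8 bp
  [141,146): 5 bp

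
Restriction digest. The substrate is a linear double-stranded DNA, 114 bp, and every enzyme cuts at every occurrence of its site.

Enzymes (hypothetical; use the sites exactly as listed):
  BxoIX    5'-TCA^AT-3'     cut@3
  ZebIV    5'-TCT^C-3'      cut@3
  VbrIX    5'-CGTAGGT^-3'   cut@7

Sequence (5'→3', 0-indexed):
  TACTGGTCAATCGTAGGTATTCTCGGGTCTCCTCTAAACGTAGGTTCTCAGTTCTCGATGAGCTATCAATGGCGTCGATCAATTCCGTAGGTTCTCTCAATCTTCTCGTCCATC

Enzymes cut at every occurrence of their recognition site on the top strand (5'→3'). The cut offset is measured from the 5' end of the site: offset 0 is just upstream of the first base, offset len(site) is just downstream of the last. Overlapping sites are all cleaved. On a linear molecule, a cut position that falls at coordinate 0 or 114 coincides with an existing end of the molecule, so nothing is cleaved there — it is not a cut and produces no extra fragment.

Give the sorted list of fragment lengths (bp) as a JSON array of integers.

[2,2,3,3,5,7,7,7,8,9,9,11,13,13,15]

Per-enzyme occurrences:
  BxoIX (TCAAT, off=3): starts [6, 65, 78, 96] → cuts [9, 68, 81, 99]
  ZebIV (TCTC, off=3): starts [20, 27, 45, 52, 92, 94, 103] → cuts [23, 30, 48, 55, 95, 97, 106]
  VbrIX (CGTAGGT, off=7): starts [11, 38, 85] → cuts [18, 45, 92]

Pooled cuts: [9, 18, 23, 30, 45, 48, 55, 68, 81, 92, 95, 97, 99, 106]

Fragments:
  [0,9): 9 bp
  [9,18): 9 bp
  [18,23): 5 bp
  [23,30): 7 bp
  [30,45): 15 bp
  [45,48): 3 bp
  [48,55): 7 bp
  [55,68): 13 bp
  [68,81): 13 bp
  [81,92): 11 bp
  [92,95): 3 bp
  [95,97): 2 bp
  [97,99): 2 bp
  [99,106): 7 bp
  [106,114): 8 bp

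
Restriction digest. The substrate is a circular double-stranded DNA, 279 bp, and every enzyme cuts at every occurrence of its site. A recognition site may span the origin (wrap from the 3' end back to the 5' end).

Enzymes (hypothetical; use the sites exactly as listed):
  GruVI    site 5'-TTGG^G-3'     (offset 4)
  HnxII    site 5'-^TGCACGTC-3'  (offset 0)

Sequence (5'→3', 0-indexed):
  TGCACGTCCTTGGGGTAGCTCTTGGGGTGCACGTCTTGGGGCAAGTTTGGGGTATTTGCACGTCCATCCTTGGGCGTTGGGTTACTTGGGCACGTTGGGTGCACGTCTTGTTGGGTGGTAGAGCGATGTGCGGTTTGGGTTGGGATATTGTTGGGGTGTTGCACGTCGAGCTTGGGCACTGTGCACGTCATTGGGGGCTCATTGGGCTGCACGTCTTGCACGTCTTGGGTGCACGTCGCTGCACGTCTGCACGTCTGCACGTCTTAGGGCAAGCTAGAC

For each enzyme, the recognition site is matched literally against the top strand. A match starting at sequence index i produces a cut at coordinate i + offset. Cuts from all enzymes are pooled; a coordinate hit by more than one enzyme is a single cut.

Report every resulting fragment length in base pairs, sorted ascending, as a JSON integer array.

[1,1,2,2,5,5,6,6,7,8,8,9,9,9,10,11,11,11,12,12,12,13,13,15,16,17,24,24]

Scan for sites:
  GruVI TTGGG/4: at [9, 21, 35, 46, 69, 76, 85, 94, 110, 134, 139, 150, 171, 190, 201, 224] ⇒ [13, 25, 39, 50, 73, 80, 89, 98, 114, 138, 143, 154, 175, 194, 205, 228]
  HnxII TGCACGTC/0: at [0, 27, 56, 99, 159, 181, 207, 216, 229, 239, 247, 255] ⇒ [0, 27, 56, 99, 159, 181, 207, 216, 229, 239, 247, 255]

All cut coordinates (distinct, sorted): [0, 13, 25, 27, 39, 50, 56, 73, 80, 89, 98, 99, 114, 138, 143, 154, 159, 175, 181, 194, 205, 207, 216, 228, 229, 239, 247, 255]

Fragment lengths:
  0→13: 13 bp
  13→25: 12 bp
  25→27: 2 bp
  27→39: 12 bp
  39→50: 11 bp
  50→56: 6 bp
  56→73: 17 bp
  73→80: 7 bp
  80→89: 9 bp
  89→98: 9 bp
  98→99: 1 bp
  99→114: 15 bp
  114→138: 24 bp
  138→143: 5 bp
  143→154: 11 bp
  154→159: 5 bp
  159→175: 16 bp
  175→181: 6 bp
  181→194: 13 bp
  194→205: 11 bp
  205→207: 2 bp
  207→216: 9 bp
  216→228: 12 bp
  228→229: 1 bp
  229→239: 10 bp
  239→247: 8 bp
  247→255: 8 bp
  255→0 (wrap): 279-255+0 = 24 bp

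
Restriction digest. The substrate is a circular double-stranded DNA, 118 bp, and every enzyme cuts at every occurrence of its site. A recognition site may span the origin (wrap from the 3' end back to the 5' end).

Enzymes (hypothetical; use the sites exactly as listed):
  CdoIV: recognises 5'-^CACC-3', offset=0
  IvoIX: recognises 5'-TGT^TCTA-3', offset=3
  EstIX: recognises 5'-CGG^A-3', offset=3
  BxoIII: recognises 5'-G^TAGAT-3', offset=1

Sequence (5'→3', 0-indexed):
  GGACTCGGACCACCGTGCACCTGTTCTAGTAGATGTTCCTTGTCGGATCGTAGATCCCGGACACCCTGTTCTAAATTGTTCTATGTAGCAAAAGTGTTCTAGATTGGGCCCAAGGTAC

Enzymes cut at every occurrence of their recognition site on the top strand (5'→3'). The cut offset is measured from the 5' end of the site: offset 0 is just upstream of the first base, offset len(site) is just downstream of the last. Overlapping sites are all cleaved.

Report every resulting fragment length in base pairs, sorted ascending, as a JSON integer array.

Scan for sites:
  CdoIV CACC/0: at [10, 17, 61] ⇒ [10, 17, 61]
  IvoIX TGTTCTA/3: at [21, 66, 76, 94] ⇒ [24, 69, 79, 97]
  EstIX CGGA/3: at [5, 43, 57, 117] ⇒ [2, 8, 46, 60]
  BxoIII GTAGAT/1: at [28, 49] ⇒ [29, 50]

Pooled cuts: [2, 8, 10, 17, 24, 29, 46, 50, 60, 61, 69, 79, 97]

Fragment lengths:
  2→8: 6 bp
  8→10: 2 bp
  10→17: 7 bp
  17→24: 7 bp
  24→29: 5 bp
  29→46: 17 bp
  46→50: 4 bp
  50→60: 10 bp
  60→61: 1 bp
  61→69: 8 bp
  69→79: 10 bp
  79→97: 18 bp
  97→2 (wrap): 118-97+2 = 23 bp

[1,2,4,5,6,7,7,8,10,10,17,18,23]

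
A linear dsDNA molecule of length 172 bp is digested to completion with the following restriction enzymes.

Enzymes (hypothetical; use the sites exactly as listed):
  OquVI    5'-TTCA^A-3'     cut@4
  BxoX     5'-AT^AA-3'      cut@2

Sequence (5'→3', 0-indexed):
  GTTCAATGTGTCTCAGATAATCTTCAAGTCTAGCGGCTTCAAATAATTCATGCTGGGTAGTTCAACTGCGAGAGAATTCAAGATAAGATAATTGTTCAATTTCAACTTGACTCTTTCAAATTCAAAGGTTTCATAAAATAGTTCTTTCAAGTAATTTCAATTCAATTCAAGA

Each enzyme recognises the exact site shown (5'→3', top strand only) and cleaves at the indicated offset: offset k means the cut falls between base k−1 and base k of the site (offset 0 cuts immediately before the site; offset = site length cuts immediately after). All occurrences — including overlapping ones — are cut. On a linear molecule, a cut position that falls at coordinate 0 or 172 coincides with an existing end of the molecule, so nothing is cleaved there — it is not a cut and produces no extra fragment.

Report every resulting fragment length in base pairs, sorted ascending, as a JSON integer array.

[3,3,4,5,5,5,5,6,6,8,9,10,10,13,14,15,15,16,20]

Scan for sites:
  OquVI TTCAA/4: at [1, 22, 37, 60, 76, 94, 100, 114, 120, 145, 155, 160, 165] ⇒ [5, 26, 41, 64, 80, 98, 104, 118, 124, 149, 159, 164, 169]
  BxoX ATAA/2: at [16, 42, 82, 87, 132] ⇒ [18, 44, 84, 89, 134]

All cut coordinates (distinct, sorted): [5, 18, 26, 41, 44, 64, 80, 84, 89, 98, 104, 118, 124, 134, 149, 159, 164, 169]

Fragment lengths:
  [0,5): 5 bp
  [5,18): 13 bp
  [18,26): 8 bp
  [26,41): 15 bp
  [41,44): 3 bp
  [44,64): 20 bp
  [64,80): 16 bp
  [80,84): 4 bp
  [84,89): 5 bp
  [89,98): 9 bp
  [98,104): 6 bp
  [104,118): 14 bp
  [118,124): 6 bp
  [124,134): 10 bp
  [134,149): 15 bp
  [149,159): 10 bp
  [159,164): 5 bp
  [164,169): 5 bp
  [169,172): 3 bp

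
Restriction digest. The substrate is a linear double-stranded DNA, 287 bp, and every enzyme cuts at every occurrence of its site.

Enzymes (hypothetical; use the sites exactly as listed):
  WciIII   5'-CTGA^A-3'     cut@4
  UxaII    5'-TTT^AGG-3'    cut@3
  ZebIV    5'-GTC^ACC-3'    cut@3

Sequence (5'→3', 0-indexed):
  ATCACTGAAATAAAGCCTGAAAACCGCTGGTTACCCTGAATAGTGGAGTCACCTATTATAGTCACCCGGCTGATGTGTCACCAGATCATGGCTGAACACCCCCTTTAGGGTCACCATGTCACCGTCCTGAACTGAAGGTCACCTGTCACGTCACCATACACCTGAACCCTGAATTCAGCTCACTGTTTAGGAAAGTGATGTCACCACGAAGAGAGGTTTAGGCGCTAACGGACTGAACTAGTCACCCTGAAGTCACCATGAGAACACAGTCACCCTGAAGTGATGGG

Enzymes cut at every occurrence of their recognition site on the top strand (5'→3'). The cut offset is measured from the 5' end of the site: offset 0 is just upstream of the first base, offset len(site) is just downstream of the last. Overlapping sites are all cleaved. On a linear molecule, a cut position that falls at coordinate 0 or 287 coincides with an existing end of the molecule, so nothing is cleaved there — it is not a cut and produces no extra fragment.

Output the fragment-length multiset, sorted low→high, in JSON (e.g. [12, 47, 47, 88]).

[4,5,5,6,7,7,7,7,8,8,9,10,11,11,12,12,13,13,14,16,16,16,17,17,17,19]

Site scan:
  WciIII (CTGAA, off=4): starts [4, 16, 35, 91, 126, 131, 161, 168, 232, 246, 274] → cuts [8, 20, 39, 95, 130, 135, 165, 172, 236, 250, 278]
  UxaII (TTTAGG, off=3): starts [103, 185, 216] → cuts [106, 188, 219]
  ZebIV (GTCACC, off=3): starts [47, 60, 76, 109, 117, 137, 149, 199, 240, 251, 268] → cuts [50, 63, 79, 112, 120, 140, 152, 202, 243, 254, 271]

Pooled cuts: [8, 20, 39, 50, 63, 79, 95, 106, 112, 120, 130, 135, 140, 152, 165, 172, 188, 202, 219, 236, 243, 250, 254, 271, 278]

Fragment lengths:
  [0,8): 8 bp
  [8,20): 12 bp
  [20,39): 19 bp
  [39,50): 11 bp
  [50,63): 13 bp
  [63,79): 16 bp
  [79,95): 16 bp
  [95,106): 11 bp
  [106,112): 6 bp
  [112,120): 8 bp
  [120,130): 10 bp
  [130,135): 5 bp
  [135,140): 5 bp
  [140,152): 12 bp
  [152,165): 13 bp
  [165,172): 7 bp
  [172,188): 16 bp
  [188,202): 14 bp
  [202,219): 17 bp
  [219,236): 17 bp
  [236,243): 7 bp
  [243,250): 7 bp
  [250,254): 4 bp
  [254,271): 17 bp
  [271,278): 7 bp
  [278,287): 9 bp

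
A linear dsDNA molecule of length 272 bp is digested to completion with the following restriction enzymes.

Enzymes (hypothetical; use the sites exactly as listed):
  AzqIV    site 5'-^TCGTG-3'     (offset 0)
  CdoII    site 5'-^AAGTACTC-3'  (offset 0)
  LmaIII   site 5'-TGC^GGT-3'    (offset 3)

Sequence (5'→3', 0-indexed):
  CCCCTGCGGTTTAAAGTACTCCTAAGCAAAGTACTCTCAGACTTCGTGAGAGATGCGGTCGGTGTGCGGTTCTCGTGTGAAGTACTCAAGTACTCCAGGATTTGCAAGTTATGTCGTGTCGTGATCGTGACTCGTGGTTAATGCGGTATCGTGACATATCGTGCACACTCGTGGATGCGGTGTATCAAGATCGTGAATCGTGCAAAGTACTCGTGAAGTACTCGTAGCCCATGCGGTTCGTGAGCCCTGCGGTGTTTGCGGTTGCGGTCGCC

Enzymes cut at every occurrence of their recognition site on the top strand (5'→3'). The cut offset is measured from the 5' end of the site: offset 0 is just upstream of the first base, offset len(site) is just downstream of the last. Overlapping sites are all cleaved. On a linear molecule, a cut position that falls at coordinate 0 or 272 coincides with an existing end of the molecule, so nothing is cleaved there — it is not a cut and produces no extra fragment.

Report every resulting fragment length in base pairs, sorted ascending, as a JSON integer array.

[3,4,5,5,5,6,6,6,6,7,7,7,7,7,7,8,9,10,10,10,11,12,13,13,13,15,15,19,26]

Per-enzyme occurrences:
  AzqIV (TCGTG, off=0): starts [43, 72, 113, 118, 124, 131, 148, 158, 168, 190, 197, 210, 237] → cuts [43, 72, 113, 118, 124, 131, 148, 158, 168, 190, 197, 210, 237]
  CdoII (AAGTACTC, off=0): starts [13, 28, 79, 87, 204, 215] → cuts [13, 28, 79, 87, 204, 215]
  LmaIII (TGCGGT, off=3): starts [4, 53, 64, 141, 175, 231, 247, 256, 262] → cuts [7, 56, 67, 144, 178, 234, 250, 259, 265]

Pooled cuts: [7, 13, 28, 43, 56, 67, 72, 79, 87, 113, 118, 124, 131, 144, 148, 158, 168, 178, 190, 197, 204, 210, 215, 234, 237, 250, 259, 265]

Fragments:
  [0,7): 7 bp
  [7,13): 6 bp
  [13,28): 15 bp
  [28,43): 15 bp
  [43,56): 13 bp
  [56,67): 11 bp
  [67,72): 5 bp
  [72,79): 7 bp
  [79,87): 8 bp
  [87,113): 26 bp
  [113,118): 5 bp
  [118,124): 6 bp
  [124,131): 7 bp
  [131,144): 13 bp
  [144,148): 4 bp
  [148,158): 10 bp
  [158,168): 10 bp
  [168,178): 10 bp
  [178,190): 12 bp
  [190,197): 7 bp
  [197,204): 7 bp
  [204,210): 6 bp
  [210,215): 5 bp
  [215,234): 19 bp
  [234,237): 3 bp
  [237,250): 13 bp
  [250,259): 9 bp
  [259,265): 6 bp
  [265,272): 7 bp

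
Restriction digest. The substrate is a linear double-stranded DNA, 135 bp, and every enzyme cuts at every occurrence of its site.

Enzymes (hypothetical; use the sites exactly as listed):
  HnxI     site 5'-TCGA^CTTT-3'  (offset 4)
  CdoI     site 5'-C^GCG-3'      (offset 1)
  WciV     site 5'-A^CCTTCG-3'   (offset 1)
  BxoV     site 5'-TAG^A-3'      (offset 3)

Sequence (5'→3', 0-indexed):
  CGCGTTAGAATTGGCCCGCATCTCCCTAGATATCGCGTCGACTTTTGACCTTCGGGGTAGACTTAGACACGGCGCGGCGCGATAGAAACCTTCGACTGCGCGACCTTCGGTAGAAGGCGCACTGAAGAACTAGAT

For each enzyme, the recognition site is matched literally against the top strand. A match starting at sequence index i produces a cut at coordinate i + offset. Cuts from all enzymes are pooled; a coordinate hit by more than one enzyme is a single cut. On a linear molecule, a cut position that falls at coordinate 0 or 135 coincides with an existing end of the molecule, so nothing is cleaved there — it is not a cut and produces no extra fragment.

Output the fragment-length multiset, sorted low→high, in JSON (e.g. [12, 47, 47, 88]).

[1,2,3,4,5,5,6,7,7,7,7,7,10,11,12,20,21]

Per-enzyme occurrences:
  HnxI (TCGACTTT, off=4): starts [37] → cuts [41]
  CdoI (CGCG, off=1): starts [0, 33, 72, 77, 98] → cuts [1, 34, 73, 78, 99]
  WciV (ACCTTCG, off=1): starts [47, 87, 102] → cuts [48, 88, 103]
  BxoV (TAGA, off=3): starts [5, 26, 57, 63, 82, 110, 130] → cuts [8, 29, 60, 66, 85, 113, 133]

Pooled cuts: [1, 8, 29, 34, 41, 48, 60, 66, 73, 78, 85, 88, 99, 103, 113, 133]

Fragment lengths:
  [0,1): 1 bp
  [1,8): 7 bp
  [8,29): 21 bp
  [29,34): 5 bp
  [34,41): 7 bp
  [41,48): 7 bp
  [48,60): 12 bp
  [60,66): 6 bp
  [66,73): 7 bp
  [73,78): 5 bp
  [78,85): 7 bp
  [85,88): 3 bp
  [88,99): 11 bp
  [99,103): 4 bp
  [103,113): 10 bp
  [113,133): 20 bp
  [133,135): 2 bp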